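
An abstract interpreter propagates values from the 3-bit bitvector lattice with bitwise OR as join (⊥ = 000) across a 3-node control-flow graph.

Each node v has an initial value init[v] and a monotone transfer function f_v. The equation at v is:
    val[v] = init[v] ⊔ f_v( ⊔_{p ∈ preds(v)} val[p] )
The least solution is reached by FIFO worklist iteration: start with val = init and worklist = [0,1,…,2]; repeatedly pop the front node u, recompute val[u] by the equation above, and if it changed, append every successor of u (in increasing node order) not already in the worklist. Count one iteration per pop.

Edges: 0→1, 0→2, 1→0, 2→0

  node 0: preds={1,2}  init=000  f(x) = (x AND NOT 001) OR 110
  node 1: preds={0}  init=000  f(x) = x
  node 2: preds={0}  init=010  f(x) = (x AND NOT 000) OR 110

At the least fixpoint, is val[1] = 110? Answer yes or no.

yes

Iteration log — 4 steps:
  step 1. node 0  ⊔preds=010  new=110  old=000  +wl: 
  step 2. node 1  ⊔preds=110  new=110  old=000  +wl: 0
  step 3. node 2  ⊔preds=110  new=110  old=010  +wl: 
  step 4. node 0  ⊔preds=110  new=110  stable

Least fixpoint reached:
  node 0: 110
  node 1: 110
  node 2: 110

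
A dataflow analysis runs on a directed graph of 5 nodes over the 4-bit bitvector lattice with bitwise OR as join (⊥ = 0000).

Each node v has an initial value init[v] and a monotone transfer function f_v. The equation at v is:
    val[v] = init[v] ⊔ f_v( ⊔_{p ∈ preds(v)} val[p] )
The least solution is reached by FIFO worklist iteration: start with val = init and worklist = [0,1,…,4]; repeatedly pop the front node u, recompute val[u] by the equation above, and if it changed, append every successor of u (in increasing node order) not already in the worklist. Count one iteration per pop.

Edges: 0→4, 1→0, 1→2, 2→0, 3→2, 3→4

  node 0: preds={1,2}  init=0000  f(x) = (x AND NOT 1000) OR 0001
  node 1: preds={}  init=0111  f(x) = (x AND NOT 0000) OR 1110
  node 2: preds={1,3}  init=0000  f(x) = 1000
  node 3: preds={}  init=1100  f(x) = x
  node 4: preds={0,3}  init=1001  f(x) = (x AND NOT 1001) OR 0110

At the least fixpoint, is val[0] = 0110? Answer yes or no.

Worklist (6 pops):
  #1 pop 0: in=0111 → 0111 (was 0000); enqueue []
  #2 pop 1: in=0000 → 1111 (was 0111); enqueue [0]
  #3 pop 2: in=1111 → 1000 (was 0000); enqueue []
  #4 pop 3: in=0000 → 1100 (no change)
  #5 pop 4: in=1111 → 1111 (was 1001); enqueue []
  #6 pop 0: in=1111 → 0111 (no change)

Fixpoint:
  val[0] = 0111
  val[1] = 1111
  val[2] = 1000
  val[3] = 1100
  val[4] = 1111

no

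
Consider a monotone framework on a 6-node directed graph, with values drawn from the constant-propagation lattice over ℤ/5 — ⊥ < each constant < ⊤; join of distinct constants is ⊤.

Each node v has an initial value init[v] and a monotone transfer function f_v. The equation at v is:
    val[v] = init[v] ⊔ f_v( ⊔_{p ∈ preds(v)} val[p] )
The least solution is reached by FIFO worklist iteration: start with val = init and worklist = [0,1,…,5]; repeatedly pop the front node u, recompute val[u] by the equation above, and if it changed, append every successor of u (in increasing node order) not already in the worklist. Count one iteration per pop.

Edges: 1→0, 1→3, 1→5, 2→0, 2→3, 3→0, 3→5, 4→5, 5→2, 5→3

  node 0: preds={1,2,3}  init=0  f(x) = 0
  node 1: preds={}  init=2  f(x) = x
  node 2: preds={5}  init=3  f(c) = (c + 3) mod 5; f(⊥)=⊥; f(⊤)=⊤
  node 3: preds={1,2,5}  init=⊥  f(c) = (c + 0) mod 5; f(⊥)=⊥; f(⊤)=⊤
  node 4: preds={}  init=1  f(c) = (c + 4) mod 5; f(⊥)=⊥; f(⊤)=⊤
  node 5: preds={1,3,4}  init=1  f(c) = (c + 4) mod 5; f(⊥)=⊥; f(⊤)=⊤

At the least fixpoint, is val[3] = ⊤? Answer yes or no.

yes

Trace (9 dequeues):
  [1] u=0 | in ⊤ | out 0 | ==
  [2] u=1 | in ⊥ | out 2 | ==
  [3] u=2 | in 1 | out ⊤ | prev 3 | push {0}
  [4] u=3 | in ⊤ | out ⊤ | prev ⊥ | push {}
  [5] u=4 | in ⊥ | out 1 | ==
  [6] u=5 | in ⊤ | out ⊤ | prev 1 | push {2,3}
  [7] u=0 | in ⊤ | out 0 | ==
  [8] u=2 | in ⊤ | out ⊤ | ==
  [9] u=3 | in ⊤ | out ⊤ | ==

Converged values:
  [0] 0
  [1] 2
  [2] ⊤
  [3] ⊤
  [4] 1
  [5] ⊤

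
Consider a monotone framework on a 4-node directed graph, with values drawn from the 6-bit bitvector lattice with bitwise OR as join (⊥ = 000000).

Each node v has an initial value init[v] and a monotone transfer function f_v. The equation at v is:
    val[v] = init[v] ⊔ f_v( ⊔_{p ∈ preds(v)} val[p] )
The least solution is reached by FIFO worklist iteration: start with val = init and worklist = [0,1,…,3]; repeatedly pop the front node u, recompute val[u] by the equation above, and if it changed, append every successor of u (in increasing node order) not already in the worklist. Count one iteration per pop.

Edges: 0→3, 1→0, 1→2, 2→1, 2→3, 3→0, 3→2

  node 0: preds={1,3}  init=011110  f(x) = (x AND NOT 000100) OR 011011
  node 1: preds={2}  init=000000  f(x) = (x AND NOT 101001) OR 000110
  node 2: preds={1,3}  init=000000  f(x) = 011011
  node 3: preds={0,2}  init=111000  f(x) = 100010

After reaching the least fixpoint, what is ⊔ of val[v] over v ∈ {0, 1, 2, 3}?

111111

Worklist (8 pops):
  #1 pop 0: in=111000 → 111111 (was 011110); enqueue []
  #2 pop 1: in=000000 → 000110 (was 000000); enqueue [0]
  #3 pop 2: in=111110 → 011011 (was 000000); enqueue [1]
  #4 pop 3: in=111111 → 111010 (was 111000); enqueue [2]
  #5 pop 0: in=111110 → 111111 (no change)
  #6 pop 1: in=011011 → 010110 (was 000110); enqueue [0]
  #7 pop 2: in=111110 → 011011 (no change)
  #8 pop 0: in=111110 → 111111 (no change)

Fixpoint:
  val[0] = 111111
  val[1] = 010110
  val[2] = 011011
  val[3] = 111010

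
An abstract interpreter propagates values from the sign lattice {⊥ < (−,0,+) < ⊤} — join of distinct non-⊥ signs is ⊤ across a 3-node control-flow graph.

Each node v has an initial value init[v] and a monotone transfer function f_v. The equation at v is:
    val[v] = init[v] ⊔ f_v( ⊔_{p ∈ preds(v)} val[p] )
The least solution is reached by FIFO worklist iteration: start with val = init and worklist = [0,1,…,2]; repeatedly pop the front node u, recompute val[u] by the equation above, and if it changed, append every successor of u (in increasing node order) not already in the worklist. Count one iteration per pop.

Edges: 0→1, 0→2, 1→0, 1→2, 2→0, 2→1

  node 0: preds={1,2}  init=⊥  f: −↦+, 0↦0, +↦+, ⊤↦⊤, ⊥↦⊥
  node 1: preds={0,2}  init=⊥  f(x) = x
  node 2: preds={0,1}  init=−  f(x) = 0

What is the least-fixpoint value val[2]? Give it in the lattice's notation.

⊤

Worklist (6 pops):
  #1 pop 0: in=− → + (was ⊥); enqueue []
  #2 pop 1: in=⊤ → ⊤ (was ⊥); enqueue [0]
  #3 pop 2: in=⊤ → ⊤ (was −); enqueue [1]
  #4 pop 0: in=⊤ → ⊤ (was +); enqueue [2]
  #5 pop 1: in=⊤ → ⊤ (no change)
  #6 pop 2: in=⊤ → ⊤ (no change)

Fixpoint:
  val[0] = ⊤
  val[1] = ⊤
  val[2] = ⊤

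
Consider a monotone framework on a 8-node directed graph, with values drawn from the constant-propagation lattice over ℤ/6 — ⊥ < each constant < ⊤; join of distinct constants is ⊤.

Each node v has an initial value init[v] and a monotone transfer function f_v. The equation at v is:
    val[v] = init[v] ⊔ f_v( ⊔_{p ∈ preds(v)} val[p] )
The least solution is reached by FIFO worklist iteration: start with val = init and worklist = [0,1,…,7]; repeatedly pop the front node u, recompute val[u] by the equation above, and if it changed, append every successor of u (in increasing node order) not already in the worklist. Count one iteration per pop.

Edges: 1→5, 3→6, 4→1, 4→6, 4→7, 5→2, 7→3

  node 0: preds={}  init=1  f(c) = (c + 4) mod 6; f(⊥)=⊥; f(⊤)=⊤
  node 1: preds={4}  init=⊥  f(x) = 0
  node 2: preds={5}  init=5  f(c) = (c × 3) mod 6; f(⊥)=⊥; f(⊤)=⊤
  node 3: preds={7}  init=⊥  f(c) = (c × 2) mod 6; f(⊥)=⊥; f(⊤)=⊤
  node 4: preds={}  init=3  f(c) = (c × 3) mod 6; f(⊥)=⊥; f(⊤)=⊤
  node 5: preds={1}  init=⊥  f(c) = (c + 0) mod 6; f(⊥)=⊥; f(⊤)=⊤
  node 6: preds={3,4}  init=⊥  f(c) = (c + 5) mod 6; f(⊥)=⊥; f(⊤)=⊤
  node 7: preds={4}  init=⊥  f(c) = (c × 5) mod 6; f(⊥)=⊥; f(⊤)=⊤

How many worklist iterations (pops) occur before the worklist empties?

Worklist (11 pops):
  #1 pop 0: in=⊥ → 1 (no change)
  #2 pop 1: in=3 → 0 (was ⊥); enqueue []
  #3 pop 2: in=⊥ → 5 (no change)
  #4 pop 3: in=⊥ → ⊥ (no change)
  #5 pop 4: in=⊥ → 3 (no change)
  #6 pop 5: in=0 → 0 (was ⊥); enqueue [2]
  #7 pop 6: in=3 → 2 (was ⊥); enqueue []
  #8 pop 7: in=3 → 3 (was ⊥); enqueue [3]
  #9 pop 2: in=0 → ⊤ (was 5); enqueue []
  #10 pop 3: in=3 → 0 (was ⊥); enqueue [6]
  #11 pop 6: in=⊤ → ⊤ (was 2); enqueue []

Fixpoint:
  val[0] = 1
  val[1] = 0
  val[2] = ⊤
  val[3] = 0
  val[4] = 3
  val[5] = 0
  val[6] = ⊤
  val[7] = 3

11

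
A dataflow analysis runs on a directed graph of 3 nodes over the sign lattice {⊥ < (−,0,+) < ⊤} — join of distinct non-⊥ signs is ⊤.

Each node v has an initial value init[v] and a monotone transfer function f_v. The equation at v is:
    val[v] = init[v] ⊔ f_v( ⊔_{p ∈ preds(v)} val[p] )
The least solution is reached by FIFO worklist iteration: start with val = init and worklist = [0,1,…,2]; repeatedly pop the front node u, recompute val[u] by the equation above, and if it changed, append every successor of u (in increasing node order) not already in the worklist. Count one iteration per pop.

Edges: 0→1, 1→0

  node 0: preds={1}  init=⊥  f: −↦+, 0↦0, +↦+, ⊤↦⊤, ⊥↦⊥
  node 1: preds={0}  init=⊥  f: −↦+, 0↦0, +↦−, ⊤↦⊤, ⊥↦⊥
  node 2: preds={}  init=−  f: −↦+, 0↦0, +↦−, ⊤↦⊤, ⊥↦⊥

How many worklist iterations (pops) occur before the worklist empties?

Worklist (3 pops):
  #1 pop 0: in=⊥ → ⊥ (no change)
  #2 pop 1: in=⊥ → ⊥ (no change)
  #3 pop 2: in=⊥ → − (no change)

Fixpoint:
  val[0] = ⊥
  val[1] = ⊥
  val[2] = −

3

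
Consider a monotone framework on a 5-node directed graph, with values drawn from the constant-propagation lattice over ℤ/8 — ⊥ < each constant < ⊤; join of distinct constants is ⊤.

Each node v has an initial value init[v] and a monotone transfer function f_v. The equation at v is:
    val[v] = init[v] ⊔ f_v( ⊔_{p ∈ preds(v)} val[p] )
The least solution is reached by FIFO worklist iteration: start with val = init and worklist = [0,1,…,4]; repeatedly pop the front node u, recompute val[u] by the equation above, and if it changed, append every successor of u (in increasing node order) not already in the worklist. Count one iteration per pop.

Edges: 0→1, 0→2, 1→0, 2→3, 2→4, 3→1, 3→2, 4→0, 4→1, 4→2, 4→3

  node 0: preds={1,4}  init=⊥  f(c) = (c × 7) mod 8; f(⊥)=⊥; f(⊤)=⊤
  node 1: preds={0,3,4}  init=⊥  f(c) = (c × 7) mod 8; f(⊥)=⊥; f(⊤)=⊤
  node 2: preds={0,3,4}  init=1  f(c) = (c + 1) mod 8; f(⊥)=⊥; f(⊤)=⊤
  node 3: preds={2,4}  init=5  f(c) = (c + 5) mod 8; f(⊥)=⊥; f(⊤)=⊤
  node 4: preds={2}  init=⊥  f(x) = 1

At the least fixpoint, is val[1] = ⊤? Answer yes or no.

Iteration log — 10 steps:
  step 1. node 0  ⊔preds=⊥  new=⊥  stable
  step 2. node 1  ⊔preds=5  new=3  old=⊥  +wl: 0
  step 3. node 2  ⊔preds=5  new=⊤  old=1  +wl: 
  step 4. node 3  ⊔preds=⊤  new=⊤  old=5  +wl: 1,2
  step 5. node 4  ⊔preds=⊤  new=1  old=⊥  +wl: 3
  step 6. node 0  ⊔preds=⊤  new=⊤  old=⊥  +wl: 
  step 7. node 1  ⊔preds=⊤  new=⊤  old=3  +wl: 0
  step 8. node 2  ⊔preds=⊤  new=⊤  stable
  step 9. node 3  ⊔preds=⊤  new=⊤  stable
  step 10. node 0  ⊔preds=⊤  new=⊤  stable

Least fixpoint reached:
  node 0: ⊤
  node 1: ⊤
  node 2: ⊤
  node 3: ⊤
  node 4: 1

yes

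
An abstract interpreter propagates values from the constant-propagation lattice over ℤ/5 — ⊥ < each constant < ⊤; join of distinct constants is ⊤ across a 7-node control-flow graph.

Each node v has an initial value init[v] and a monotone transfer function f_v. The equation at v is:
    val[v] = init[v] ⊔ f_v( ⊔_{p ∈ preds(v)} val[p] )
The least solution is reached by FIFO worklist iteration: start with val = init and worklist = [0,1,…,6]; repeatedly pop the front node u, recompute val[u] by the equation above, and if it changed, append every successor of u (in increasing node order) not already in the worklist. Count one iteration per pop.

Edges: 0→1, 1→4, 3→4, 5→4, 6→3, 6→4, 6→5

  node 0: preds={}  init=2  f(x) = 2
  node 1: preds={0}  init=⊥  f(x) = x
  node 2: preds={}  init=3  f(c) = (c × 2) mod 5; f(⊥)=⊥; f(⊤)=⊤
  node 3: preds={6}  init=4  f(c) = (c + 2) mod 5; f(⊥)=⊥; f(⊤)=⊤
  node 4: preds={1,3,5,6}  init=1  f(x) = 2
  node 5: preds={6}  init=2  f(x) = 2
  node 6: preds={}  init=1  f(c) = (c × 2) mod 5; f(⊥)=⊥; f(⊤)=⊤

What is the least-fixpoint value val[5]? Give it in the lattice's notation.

2

Worklist (7 pops):
  #1 pop 0: in=⊥ → 2 (no change)
  #2 pop 1: in=2 → 2 (was ⊥); enqueue []
  #3 pop 2: in=⊥ → 3 (no change)
  #4 pop 3: in=1 → ⊤ (was 4); enqueue []
  #5 pop 4: in=⊤ → ⊤ (was 1); enqueue []
  #6 pop 5: in=1 → 2 (no change)
  #7 pop 6: in=⊥ → 1 (no change)

Fixpoint:
  val[0] = 2
  val[1] = 2
  val[2] = 3
  val[3] = ⊤
  val[4] = ⊤
  val[5] = 2
  val[6] = 1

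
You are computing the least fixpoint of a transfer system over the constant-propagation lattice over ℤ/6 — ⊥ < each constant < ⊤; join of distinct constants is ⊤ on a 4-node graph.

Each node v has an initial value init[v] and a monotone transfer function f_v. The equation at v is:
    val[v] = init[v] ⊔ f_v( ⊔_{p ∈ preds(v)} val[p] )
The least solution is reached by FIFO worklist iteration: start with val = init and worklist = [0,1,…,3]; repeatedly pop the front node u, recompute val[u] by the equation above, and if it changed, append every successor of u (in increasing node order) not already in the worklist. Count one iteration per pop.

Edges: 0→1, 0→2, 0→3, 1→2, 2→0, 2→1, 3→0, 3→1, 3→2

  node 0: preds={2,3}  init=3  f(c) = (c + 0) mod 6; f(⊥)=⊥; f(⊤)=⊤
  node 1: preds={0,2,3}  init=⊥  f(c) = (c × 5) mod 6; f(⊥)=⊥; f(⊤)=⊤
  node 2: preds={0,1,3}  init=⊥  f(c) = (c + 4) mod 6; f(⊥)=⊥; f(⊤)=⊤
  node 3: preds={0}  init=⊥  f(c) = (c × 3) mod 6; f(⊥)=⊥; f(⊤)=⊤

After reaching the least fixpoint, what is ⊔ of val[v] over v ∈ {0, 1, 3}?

⊤

Trace (11 dequeues):
  [1] u=0 | in ⊥ | out 3 | ==
  [2] u=1 | in 3 | out 3 | prev ⊥ | push {}
  [3] u=2 | in 3 | out 1 | prev ⊥ | push {0,1}
  [4] u=3 | in 3 | out 3 | prev ⊥ | push {2}
  [5] u=0 | in ⊤ | out ⊤ | prev 3 | push {3}
  [6] u=1 | in ⊤ | out ⊤ | prev 3 | push {}
  [7] u=2 | in ⊤ | out ⊤ | prev 1 | push {0,1}
  [8] u=3 | in ⊤ | out ⊤ | prev 3 | push {2}
  [9] u=0 | in ⊤ | out ⊤ | ==
  [10] u=1 | in ⊤ | out ⊤ | ==
  [11] u=2 | in ⊤ | out ⊤ | ==

Converged values:
  [0] ⊤
  [1] ⊤
  [2] ⊤
  [3] ⊤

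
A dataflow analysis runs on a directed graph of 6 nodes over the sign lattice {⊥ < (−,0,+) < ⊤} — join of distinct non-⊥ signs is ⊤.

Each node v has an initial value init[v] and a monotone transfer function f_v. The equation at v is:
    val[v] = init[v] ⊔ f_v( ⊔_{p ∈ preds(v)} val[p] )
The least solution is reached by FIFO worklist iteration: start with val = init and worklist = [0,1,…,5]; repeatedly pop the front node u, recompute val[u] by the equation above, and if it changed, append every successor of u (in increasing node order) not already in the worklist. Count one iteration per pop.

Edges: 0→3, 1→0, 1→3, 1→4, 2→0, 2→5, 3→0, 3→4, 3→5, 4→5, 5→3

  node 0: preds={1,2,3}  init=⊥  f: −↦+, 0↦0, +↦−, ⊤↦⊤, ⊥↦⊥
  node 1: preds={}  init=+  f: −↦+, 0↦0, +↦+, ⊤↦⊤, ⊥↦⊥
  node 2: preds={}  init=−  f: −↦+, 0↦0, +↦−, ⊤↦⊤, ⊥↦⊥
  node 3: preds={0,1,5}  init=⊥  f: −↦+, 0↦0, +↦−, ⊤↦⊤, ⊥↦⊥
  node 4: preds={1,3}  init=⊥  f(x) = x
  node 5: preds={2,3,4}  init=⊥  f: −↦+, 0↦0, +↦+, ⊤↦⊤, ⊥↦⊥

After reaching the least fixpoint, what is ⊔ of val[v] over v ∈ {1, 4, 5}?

Trace (8 dequeues):
  [1] u=0 | in ⊤ | out ⊤ | prev ⊥ | push {}
  [2] u=1 | in ⊥ | out + | ==
  [3] u=2 | in ⊥ | out − | ==
  [4] u=3 | in ⊤ | out ⊤ | prev ⊥ | push {0}
  [5] u=4 | in ⊤ | out ⊤ | prev ⊥ | push {}
  [6] u=5 | in ⊤ | out ⊤ | prev ⊥ | push {3}
  [7] u=0 | in ⊤ | out ⊤ | ==
  [8] u=3 | in ⊤ | out ⊤ | ==

Converged values:
  [0] ⊤
  [1] +
  [2] −
  [3] ⊤
  [4] ⊤
  [5] ⊤

⊤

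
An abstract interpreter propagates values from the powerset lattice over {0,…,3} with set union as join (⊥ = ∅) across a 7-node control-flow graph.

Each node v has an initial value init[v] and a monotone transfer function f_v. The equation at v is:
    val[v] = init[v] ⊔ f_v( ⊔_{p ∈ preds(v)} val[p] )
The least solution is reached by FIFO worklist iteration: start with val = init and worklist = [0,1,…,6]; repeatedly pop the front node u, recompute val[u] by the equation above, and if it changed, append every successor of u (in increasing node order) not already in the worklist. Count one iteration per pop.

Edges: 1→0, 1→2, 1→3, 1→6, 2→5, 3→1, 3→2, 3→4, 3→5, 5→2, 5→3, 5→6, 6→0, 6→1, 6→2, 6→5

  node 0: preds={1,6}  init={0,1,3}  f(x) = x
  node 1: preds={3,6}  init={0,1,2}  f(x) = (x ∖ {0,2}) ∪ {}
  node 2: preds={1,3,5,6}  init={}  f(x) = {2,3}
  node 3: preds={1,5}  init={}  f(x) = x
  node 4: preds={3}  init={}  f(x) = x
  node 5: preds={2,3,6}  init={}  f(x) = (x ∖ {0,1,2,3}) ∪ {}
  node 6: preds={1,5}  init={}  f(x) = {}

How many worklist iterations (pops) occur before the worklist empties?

Worklist (9 pops):
  #1 pop 0: in={0,1,2} → {0,1,2,3} (was {0,1,3}); enqueue []
  #2 pop 1: in={} → {0,1,2} (no change)
  #3 pop 2: in={0,1,2} → {2,3} (was {}); enqueue []
  #4 pop 3: in={0,1,2} → {0,1,2} (was {}); enqueue [1,2]
  #5 pop 4: in={0,1,2} → {0,1,2} (was {}); enqueue []
  #6 pop 5: in={0,1,2,3} → {} (no change)
  #7 pop 6: in={0,1,2} → {} (no change)
  #8 pop 1: in={0,1,2} → {0,1,2} (no change)
  #9 pop 2: in={0,1,2} → {2,3} (no change)

Fixpoint:
  val[0] = {0,1,2,3}
  val[1] = {0,1,2}
  val[2] = {2,3}
  val[3] = {0,1,2}
  val[4] = {0,1,2}
  val[5] = {}
  val[6] = {}

9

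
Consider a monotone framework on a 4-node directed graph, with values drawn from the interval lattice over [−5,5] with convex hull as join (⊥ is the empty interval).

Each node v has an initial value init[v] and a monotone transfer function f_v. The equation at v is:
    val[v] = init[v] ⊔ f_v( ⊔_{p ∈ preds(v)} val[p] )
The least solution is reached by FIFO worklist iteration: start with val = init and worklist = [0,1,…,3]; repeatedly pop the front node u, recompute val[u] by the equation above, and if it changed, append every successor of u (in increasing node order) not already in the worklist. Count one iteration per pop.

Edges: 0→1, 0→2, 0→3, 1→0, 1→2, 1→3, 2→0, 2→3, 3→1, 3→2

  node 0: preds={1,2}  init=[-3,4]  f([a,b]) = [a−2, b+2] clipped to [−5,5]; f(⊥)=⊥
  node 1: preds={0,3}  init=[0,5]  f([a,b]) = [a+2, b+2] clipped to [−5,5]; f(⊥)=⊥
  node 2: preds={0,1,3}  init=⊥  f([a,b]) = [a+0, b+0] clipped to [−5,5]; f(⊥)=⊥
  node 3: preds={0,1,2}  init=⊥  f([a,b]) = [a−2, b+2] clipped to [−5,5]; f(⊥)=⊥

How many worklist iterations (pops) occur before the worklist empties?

Iteration log — 9 steps:
  step 1. node 0  ⊔preds=[0,5]  new=[-3,5]  old=[-3,4]  +wl: 
  step 2. node 1  ⊔preds=[-3,5]  new=[-1,5]  old=[0,5]  +wl: 0
  step 3. node 2  ⊔preds=[-3,5]  new=[-3,5]  old=⊥  +wl: 
  step 4. node 3  ⊔preds=[-3,5]  new=[-5,5]  old=⊥  +wl: 1,2
  step 5. node 0  ⊔preds=[-3,5]  new=[-5,5]  old=[-3,5]  +wl: 3
  step 6. node 1  ⊔preds=[-5,5]  new=[-3,5]  old=[-1,5]  +wl: 0
  step 7. node 2  ⊔preds=[-5,5]  new=[-5,5]  old=[-3,5]  +wl: 
  step 8. node 3  ⊔preds=[-5,5]  new=[-5,5]  stable
  step 9. node 0  ⊔preds=[-5,5]  new=[-5,5]  stable

Least fixpoint reached:
  node 0: [-5,5]
  node 1: [-3,5]
  node 2: [-5,5]
  node 3: [-5,5]

9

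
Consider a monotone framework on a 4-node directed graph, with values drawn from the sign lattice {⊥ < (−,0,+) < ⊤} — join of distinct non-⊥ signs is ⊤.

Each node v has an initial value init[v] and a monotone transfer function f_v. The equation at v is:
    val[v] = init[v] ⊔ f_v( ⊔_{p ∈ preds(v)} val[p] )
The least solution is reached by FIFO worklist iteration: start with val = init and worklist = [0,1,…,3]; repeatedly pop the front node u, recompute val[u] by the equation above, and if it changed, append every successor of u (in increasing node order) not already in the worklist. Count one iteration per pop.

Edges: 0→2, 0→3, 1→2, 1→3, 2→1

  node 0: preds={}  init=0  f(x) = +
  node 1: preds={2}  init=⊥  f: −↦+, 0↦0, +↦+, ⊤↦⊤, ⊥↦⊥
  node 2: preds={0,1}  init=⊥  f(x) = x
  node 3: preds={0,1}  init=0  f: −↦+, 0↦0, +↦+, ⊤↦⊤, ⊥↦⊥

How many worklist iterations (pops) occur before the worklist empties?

Trace (7 dequeues):
  [1] u=0 | in ⊥ | out ⊤ | prev 0 | push {}
  [2] u=1 | in ⊥ | out ⊥ | ==
  [3] u=2 | in ⊤ | out ⊤ | prev ⊥ | push {1}
  [4] u=3 | in ⊤ | out ⊤ | prev 0 | push {}
  [5] u=1 | in ⊤ | out ⊤ | prev ⊥ | push {2,3}
  [6] u=2 | in ⊤ | out ⊤ | ==
  [7] u=3 | in ⊤ | out ⊤ | ==

Converged values:
  [0] ⊤
  [1] ⊤
  [2] ⊤
  [3] ⊤

7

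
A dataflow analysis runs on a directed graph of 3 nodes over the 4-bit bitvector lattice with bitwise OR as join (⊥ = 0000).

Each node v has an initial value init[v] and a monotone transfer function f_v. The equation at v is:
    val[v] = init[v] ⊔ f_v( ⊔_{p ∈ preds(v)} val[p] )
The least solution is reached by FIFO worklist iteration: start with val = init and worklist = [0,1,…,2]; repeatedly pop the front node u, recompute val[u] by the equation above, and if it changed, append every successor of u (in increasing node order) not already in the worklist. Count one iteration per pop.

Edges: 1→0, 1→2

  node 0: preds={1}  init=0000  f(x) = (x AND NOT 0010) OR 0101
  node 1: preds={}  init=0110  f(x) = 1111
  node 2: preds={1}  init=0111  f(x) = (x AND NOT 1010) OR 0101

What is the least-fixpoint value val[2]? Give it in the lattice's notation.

0111

Worklist (4 pops):
  #1 pop 0: in=0110 → 0101 (was 0000); enqueue []
  #2 pop 1: in=0000 → 1111 (was 0110); enqueue [0]
  #3 pop 2: in=1111 → 0111 (no change)
  #4 pop 0: in=1111 → 1101 (was 0101); enqueue []

Fixpoint:
  val[0] = 1101
  val[1] = 1111
  val[2] = 0111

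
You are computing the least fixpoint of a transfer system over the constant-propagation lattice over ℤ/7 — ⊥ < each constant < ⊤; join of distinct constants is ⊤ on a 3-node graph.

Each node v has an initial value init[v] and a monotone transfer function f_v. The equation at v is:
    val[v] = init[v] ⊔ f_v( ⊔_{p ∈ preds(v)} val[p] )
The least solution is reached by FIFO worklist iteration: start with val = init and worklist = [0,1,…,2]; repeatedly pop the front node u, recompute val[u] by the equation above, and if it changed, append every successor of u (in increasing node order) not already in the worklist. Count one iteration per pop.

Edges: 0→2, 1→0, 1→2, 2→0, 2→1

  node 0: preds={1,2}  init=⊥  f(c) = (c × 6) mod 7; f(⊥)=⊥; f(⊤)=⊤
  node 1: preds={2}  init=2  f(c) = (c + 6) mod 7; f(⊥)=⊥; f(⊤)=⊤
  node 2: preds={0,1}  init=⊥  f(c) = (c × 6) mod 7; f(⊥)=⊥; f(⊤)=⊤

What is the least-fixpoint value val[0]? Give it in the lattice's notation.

⊤

Worklist (7 pops):
  #1 pop 0: in=2 → 5 (was ⊥); enqueue []
  #2 pop 1: in=⊥ → 2 (no change)
  #3 pop 2: in=⊤ → ⊤ (was ⊥); enqueue [0,1]
  #4 pop 0: in=⊤ → ⊤ (was 5); enqueue [2]
  #5 pop 1: in=⊤ → ⊤ (was 2); enqueue [0]
  #6 pop 2: in=⊤ → ⊤ (no change)
  #7 pop 0: in=⊤ → ⊤ (no change)

Fixpoint:
  val[0] = ⊤
  val[1] = ⊤
  val[2] = ⊤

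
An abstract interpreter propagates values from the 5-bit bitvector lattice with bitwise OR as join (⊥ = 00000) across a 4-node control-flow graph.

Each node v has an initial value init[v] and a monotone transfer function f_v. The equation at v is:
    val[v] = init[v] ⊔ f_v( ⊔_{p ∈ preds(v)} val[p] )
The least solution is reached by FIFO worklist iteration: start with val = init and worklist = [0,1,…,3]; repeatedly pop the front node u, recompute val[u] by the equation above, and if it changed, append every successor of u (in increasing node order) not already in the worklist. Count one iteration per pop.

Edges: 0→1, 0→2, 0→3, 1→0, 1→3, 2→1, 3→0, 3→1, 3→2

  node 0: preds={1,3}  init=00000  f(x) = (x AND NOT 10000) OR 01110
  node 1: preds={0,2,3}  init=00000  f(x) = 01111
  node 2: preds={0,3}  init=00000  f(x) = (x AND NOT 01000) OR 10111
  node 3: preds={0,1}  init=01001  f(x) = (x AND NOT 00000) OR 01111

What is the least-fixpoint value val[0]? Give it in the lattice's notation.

Worklist (7 pops):
  #1 pop 0: in=01001 → 01111 (was 00000); enqueue []
  #2 pop 1: in=01111 → 01111 (was 00000); enqueue [0]
  #3 pop 2: in=01111 → 10111 (was 00000); enqueue [1]
  #4 pop 3: in=01111 → 01111 (was 01001); enqueue [2]
  #5 pop 0: in=01111 → 01111 (no change)
  #6 pop 1: in=11111 → 01111 (no change)
  #7 pop 2: in=01111 → 10111 (no change)

Fixpoint:
  val[0] = 01111
  val[1] = 01111
  val[2] = 10111
  val[3] = 01111

01111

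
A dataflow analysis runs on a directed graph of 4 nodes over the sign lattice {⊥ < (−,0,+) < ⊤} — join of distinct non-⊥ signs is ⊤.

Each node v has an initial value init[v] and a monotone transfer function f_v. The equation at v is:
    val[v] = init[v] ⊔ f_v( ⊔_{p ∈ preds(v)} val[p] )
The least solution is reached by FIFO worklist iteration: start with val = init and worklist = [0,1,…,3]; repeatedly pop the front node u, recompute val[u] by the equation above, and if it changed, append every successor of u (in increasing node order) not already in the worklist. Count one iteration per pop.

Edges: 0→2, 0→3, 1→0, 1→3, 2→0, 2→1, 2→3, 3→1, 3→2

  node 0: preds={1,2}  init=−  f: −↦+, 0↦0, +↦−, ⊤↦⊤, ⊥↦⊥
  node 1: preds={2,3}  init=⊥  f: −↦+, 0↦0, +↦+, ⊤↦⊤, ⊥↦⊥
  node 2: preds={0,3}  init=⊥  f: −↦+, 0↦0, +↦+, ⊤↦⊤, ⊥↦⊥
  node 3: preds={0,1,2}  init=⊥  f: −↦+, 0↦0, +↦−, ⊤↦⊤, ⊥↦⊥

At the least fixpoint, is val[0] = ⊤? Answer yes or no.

yes

Worklist (11 pops):
  #1 pop 0: in=⊥ → − (no change)
  #2 pop 1: in=⊥ → ⊥ (no change)
  #3 pop 2: in=− → + (was ⊥); enqueue [0,1]
  #4 pop 3: in=⊤ → ⊤ (was ⊥); enqueue [2]
  #5 pop 0: in=+ → − (no change)
  #6 pop 1: in=⊤ → ⊤ (was ⊥); enqueue [0,3]
  #7 pop 2: in=⊤ → ⊤ (was +); enqueue [1]
  #8 pop 0: in=⊤ → ⊤ (was −); enqueue [2]
  #9 pop 3: in=⊤ → ⊤ (no change)
  #10 pop 1: in=⊤ → ⊤ (no change)
  #11 pop 2: in=⊤ → ⊤ (no change)

Fixpoint:
  val[0] = ⊤
  val[1] = ⊤
  val[2] = ⊤
  val[3] = ⊤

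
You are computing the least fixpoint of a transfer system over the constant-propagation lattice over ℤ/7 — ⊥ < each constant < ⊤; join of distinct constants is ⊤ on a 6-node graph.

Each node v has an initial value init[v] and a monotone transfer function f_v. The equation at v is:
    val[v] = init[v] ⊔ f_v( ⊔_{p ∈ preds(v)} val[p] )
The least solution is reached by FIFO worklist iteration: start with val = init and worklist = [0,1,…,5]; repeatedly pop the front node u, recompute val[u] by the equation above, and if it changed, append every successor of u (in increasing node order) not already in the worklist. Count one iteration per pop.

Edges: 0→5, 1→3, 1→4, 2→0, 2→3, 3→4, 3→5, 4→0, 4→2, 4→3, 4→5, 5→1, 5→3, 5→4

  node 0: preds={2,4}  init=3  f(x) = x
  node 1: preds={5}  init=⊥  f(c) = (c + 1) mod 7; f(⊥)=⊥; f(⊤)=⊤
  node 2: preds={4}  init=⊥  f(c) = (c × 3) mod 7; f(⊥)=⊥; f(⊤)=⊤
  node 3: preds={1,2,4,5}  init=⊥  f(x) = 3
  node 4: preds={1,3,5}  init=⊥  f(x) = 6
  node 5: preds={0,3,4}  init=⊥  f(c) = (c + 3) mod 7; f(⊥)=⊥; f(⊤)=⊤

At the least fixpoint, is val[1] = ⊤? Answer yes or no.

yes

Trace (14 dequeues):
  [1] u=0 | in ⊥ | out 3 | ==
  [2] u=1 | in ⊥ | out ⊥ | ==
  [3] u=2 | in ⊥ | out ⊥ | ==
  [4] u=3 | in ⊥ | out 3 | prev ⊥ | push {}
  [5] u=4 | in 3 | out 6 | prev ⊥ | push {0,2,3}
  [6] u=5 | in ⊤ | out ⊤ | prev ⊥ | push {1,4}
  [7] u=0 | in 6 | out ⊤ | prev 3 | push {5}
  [8] u=2 | in 6 | out 4 | prev ⊥ | push {0}
  [9] u=3 | in ⊤ | out 3 | ==
  [10] u=1 | in ⊤ | out ⊤ | prev ⊥ | push {3}
  [11] u=4 | in ⊤ | out 6 | ==
  [12] u=5 | in ⊤ | out ⊤ | ==
  [13] u=0 | in ⊤ | out ⊤ | ==
  [14] u=3 | in ⊤ | out 3 | ==

Converged values:
  [0] ⊤
  [1] ⊤
  [2] 4
  [3] 3
  [4] 6
  [5] ⊤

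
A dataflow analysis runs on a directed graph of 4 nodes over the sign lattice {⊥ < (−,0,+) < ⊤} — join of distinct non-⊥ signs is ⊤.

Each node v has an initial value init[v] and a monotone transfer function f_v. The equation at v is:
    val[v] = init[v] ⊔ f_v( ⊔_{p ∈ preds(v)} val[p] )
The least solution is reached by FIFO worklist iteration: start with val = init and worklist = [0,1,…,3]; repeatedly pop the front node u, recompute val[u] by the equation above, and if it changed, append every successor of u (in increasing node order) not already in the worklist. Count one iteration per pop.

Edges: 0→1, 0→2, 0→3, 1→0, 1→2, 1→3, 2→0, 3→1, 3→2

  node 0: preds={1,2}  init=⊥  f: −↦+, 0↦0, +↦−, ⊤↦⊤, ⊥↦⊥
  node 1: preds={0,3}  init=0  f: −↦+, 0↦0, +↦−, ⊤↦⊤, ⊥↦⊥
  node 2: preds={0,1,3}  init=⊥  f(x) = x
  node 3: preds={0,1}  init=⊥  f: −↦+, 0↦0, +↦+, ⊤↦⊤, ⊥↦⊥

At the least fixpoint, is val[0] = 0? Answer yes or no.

Trace (7 dequeues):
  [1] u=0 | in 0 | out 0 | prev ⊥ | push {}
  [2] u=1 | in 0 | out 0 | ==
  [3] u=2 | in 0 | out 0 | prev ⊥ | push {0}
  [4] u=3 | in 0 | out 0 | prev ⊥ | push {1,2}
  [5] u=0 | in 0 | out 0 | ==
  [6] u=1 | in 0 | out 0 | ==
  [7] u=2 | in 0 | out 0 | ==

Converged values:
  [0] 0
  [1] 0
  [2] 0
  [3] 0

yes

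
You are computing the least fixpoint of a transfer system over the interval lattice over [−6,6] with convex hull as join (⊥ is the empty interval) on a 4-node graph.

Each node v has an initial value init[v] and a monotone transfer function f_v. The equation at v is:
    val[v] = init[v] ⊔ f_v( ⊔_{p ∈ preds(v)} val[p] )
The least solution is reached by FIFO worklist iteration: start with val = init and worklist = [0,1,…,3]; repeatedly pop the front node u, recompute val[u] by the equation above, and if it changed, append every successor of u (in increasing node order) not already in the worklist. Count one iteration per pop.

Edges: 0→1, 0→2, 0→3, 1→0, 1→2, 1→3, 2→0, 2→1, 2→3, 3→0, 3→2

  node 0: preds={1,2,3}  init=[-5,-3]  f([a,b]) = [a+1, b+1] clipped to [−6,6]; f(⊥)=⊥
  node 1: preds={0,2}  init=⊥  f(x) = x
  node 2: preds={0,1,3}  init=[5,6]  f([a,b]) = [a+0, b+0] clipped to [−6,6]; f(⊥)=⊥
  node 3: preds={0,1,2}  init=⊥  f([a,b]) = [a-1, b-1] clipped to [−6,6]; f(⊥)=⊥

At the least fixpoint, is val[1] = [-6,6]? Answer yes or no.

Worklist (12 pops):
  #1 pop 0: in=[5,6] → [-5,6] (was [-5,-3]); enqueue []
  #2 pop 1: in=[-5,6] → [-5,6] (was ⊥); enqueue [0]
  #3 pop 2: in=[-5,6] → [-5,6] (was [5,6]); enqueue [1]
  #4 pop 3: in=[-5,6] → [-6,5] (was ⊥); enqueue [2]
  #5 pop 0: in=[-6,6] → [-5,6] (no change)
  #6 pop 1: in=[-5,6] → [-5,6] (no change)
  #7 pop 2: in=[-6,6] → [-6,6] (was [-5,6]); enqueue [0,1,3]
  #8 pop 0: in=[-6,6] → [-5,6] (no change)
  #9 pop 1: in=[-6,6] → [-6,6] (was [-5,6]); enqueue [0,2]
  #10 pop 3: in=[-6,6] → [-6,5] (no change)
  #11 pop 0: in=[-6,6] → [-5,6] (no change)
  #12 pop 2: in=[-6,6] → [-6,6] (no change)

Fixpoint:
  val[0] = [-5,6]
  val[1] = [-6,6]
  val[2] = [-6,6]
  val[3] = [-6,5]

yes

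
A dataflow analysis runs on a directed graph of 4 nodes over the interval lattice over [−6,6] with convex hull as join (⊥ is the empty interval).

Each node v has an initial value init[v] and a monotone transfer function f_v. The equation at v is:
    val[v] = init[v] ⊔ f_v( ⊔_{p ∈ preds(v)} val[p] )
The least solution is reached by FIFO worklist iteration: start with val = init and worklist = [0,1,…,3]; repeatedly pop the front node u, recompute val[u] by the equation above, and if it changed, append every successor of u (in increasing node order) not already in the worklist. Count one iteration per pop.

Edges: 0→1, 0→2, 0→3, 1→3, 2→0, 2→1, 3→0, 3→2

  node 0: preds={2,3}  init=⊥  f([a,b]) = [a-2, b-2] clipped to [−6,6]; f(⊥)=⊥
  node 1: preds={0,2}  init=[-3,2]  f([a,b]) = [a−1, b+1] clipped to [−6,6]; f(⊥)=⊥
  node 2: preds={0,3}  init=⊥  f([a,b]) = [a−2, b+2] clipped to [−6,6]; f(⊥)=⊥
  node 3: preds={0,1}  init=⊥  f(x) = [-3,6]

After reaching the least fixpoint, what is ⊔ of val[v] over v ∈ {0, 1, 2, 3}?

[-6,6]

Worklist (12 pops):
  #1 pop 0: in=⊥ → ⊥ (no change)
  #2 pop 1: in=⊥ → [-3,2] (no change)
  #3 pop 2: in=⊥ → ⊥ (no change)
  #4 pop 3: in=[-3,2] → [-3,6] (was ⊥); enqueue [0,2]
  #5 pop 0: in=[-3,6] → [-5,4] (was ⊥); enqueue [1,3]
  #6 pop 2: in=[-5,6] → [-6,6] (was ⊥); enqueue [0]
  #7 pop 1: in=[-6,6] → [-6,6] (was [-3,2]); enqueue []
  #8 pop 3: in=[-6,6] → [-3,6] (no change)
  #9 pop 0: in=[-6,6] → [-6,4] (was [-5,4]); enqueue [1,2,3]
  #10 pop 1: in=[-6,6] → [-6,6] (no change)
  #11 pop 2: in=[-6,6] → [-6,6] (no change)
  #12 pop 3: in=[-6,6] → [-3,6] (no change)

Fixpoint:
  val[0] = [-6,4]
  val[1] = [-6,6]
  val[2] = [-6,6]
  val[3] = [-3,6]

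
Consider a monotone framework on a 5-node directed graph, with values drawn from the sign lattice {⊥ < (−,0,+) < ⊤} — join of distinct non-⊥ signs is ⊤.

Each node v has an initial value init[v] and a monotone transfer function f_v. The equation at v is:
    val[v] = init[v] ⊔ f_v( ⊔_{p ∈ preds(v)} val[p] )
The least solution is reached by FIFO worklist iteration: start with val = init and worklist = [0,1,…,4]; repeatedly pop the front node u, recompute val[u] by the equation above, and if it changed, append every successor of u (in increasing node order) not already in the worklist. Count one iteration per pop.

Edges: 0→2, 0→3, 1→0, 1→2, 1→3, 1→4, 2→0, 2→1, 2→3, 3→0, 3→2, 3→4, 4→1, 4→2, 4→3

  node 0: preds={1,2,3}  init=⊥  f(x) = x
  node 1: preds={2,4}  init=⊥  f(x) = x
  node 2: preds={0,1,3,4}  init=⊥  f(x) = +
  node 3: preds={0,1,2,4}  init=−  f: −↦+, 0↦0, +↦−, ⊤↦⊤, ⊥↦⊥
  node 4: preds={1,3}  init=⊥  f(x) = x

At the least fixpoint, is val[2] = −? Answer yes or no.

Trace (11 dequeues):
  [1] u=0 | in − | out − | prev ⊥ | push {}
  [2] u=1 | in ⊥ | out ⊥ | ==
  [3] u=2 | in − | out + | prev ⊥ | push {0,1}
  [4] u=3 | in ⊤ | out ⊤ | prev − | push {2}
  [5] u=4 | in ⊤ | out ⊤ | prev ⊥ | push {3}
  [6] u=0 | in ⊤ | out ⊤ | prev − | push {}
  [7] u=1 | in ⊤ | out ⊤ | prev ⊥ | push {0,4}
  [8] u=2 | in ⊤ | out + | ==
  [9] u=3 | in ⊤ | out ⊤ | ==
  [10] u=0 | in ⊤ | out ⊤ | ==
  [11] u=4 | in ⊤ | out ⊤ | ==

Converged values:
  [0] ⊤
  [1] ⊤
  [2] +
  [3] ⊤
  [4] ⊤

no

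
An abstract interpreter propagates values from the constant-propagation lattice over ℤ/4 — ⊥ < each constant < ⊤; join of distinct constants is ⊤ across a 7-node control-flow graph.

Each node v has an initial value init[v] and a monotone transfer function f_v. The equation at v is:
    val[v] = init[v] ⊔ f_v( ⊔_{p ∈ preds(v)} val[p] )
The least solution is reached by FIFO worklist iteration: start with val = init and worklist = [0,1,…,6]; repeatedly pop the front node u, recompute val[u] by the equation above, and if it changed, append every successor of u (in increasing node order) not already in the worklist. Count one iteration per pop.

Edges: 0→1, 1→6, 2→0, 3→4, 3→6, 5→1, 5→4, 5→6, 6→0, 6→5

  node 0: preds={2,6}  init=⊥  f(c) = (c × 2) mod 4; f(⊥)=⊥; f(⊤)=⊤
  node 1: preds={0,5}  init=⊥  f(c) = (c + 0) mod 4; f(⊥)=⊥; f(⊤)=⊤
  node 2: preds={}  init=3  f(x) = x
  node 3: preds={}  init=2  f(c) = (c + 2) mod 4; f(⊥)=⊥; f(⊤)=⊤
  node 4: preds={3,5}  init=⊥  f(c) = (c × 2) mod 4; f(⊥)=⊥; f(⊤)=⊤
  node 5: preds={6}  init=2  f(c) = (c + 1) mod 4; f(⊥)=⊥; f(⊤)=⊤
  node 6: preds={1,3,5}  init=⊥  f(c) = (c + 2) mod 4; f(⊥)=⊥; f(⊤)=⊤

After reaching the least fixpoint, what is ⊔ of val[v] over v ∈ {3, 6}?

Iteration log — 14 steps:
  step 1. node 0  ⊔preds=3  new=2  old=⊥  +wl: 
  step 2. node 1  ⊔preds=2  new=2  old=⊥  +wl: 
  step 3. node 2  ⊔preds=⊥  new=3  stable
  step 4. node 3  ⊔preds=⊥  new=2  stable
  step 5. node 4  ⊔preds=2  new=0  old=⊥  +wl: 
  step 6. node 5  ⊔preds=⊥  new=2  stable
  step 7. node 6  ⊔preds=2  new=0  old=⊥  +wl: 0,5
  step 8. node 0  ⊔preds=⊤  new=⊤  old=2  +wl: 1
  step 9. node 5  ⊔preds=0  new=⊤  old=2  +wl: 4,6
  step 10. node 1  ⊔preds=⊤  new=⊤  old=2  +wl: 
  step 11. node 4  ⊔preds=⊤  new=⊤  old=0  +wl: 
  step 12. node 6  ⊔preds=⊤  new=⊤  old=0  +wl: 0,5
  step 13. node 0  ⊔preds=⊤  new=⊤  stable
  step 14. node 5  ⊔preds=⊤  new=⊤  stable

Least fixpoint reached:
  node 0: ⊤
  node 1: ⊤
  node 2: 3
  node 3: 2
  node 4: ⊤
  node 5: ⊤
  node 6: ⊤

⊤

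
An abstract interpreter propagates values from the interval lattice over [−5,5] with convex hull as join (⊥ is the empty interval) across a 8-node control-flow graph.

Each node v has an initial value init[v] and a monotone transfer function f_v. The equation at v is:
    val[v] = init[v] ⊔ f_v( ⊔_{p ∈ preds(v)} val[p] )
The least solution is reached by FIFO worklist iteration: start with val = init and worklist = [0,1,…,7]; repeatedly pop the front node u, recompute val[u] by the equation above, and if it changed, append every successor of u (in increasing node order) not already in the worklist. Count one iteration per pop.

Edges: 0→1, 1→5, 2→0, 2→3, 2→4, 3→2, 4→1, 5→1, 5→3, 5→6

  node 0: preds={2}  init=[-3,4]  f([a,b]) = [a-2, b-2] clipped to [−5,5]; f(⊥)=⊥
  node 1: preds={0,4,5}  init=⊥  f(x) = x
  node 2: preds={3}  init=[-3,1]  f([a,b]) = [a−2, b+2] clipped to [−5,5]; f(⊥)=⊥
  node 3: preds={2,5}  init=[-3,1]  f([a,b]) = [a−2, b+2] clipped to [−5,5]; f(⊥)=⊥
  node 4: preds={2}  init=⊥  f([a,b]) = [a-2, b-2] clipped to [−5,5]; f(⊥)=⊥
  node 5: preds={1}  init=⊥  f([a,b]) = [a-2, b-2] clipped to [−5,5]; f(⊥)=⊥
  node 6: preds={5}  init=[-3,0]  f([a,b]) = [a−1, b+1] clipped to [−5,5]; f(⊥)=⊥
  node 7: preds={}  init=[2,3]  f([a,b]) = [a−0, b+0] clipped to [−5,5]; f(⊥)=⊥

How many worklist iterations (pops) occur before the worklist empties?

15

Worklist (15 pops):
  #1 pop 0: in=[-3,1] → [-5,4] (was [-3,4]); enqueue []
  #2 pop 1: in=[-5,4] → [-5,4] (was ⊥); enqueue []
  #3 pop 2: in=[-3,1] → [-5,3] (was [-3,1]); enqueue [0]
  #4 pop 3: in=[-5,3] → [-5,5] (was [-3,1]); enqueue [2]
  #5 pop 4: in=[-5,3] → [-5,1] (was ⊥); enqueue [1]
  #6 pop 5: in=[-5,4] → [-5,2] (was ⊥); enqueue [3]
  #7 pop 6: in=[-5,2] → [-5,3] (was [-3,0]); enqueue []
  #8 pop 7: in=⊥ → [2,3] (no change)
  #9 pop 0: in=[-5,3] → [-5,4] (no change)
  #10 pop 2: in=[-5,5] → [-5,5] (was [-5,3]); enqueue [0,4]
  #11 pop 1: in=[-5,4] → [-5,4] (no change)
  #12 pop 3: in=[-5,5] → [-5,5] (no change)
  #13 pop 0: in=[-5,5] → [-5,4] (no change)
  #14 pop 4: in=[-5,5] → [-5,3] (was [-5,1]); enqueue [1]
  #15 pop 1: in=[-5,4] → [-5,4] (no change)

Fixpoint:
  val[0] = [-5,4]
  val[1] = [-5,4]
  val[2] = [-5,5]
  val[3] = [-5,5]
  val[4] = [-5,3]
  val[5] = [-5,2]
  val[6] = [-5,3]
  val[7] = [2,3]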